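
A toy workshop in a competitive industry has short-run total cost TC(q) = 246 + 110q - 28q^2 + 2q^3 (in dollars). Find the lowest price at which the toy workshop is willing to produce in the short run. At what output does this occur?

The firm shuts down when price falls below the minimum of average variable cost. AVC = VC/q = 110 - 28q + 2q^2.
dAVC/dq = -28 + 4q = 0 gives q = 7. min AVC = 110 - 28·7 + 2·7^2 = 12.
The firm shuts down for any P below $12.

$12 per unit, at q = 7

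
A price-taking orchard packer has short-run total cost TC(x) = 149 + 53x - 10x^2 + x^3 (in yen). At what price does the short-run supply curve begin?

¥28 per unit

Short-run supply begins at min AVC. From VC = 53x - 10x^2 + x^3, AVC = 53 - 10x + x^2.
dAVC/dx = -10 + 2x = 0 gives x = 5. min AVC = 53 - 10·5 + 5^2 = 28.
So the shutdown price is ¥28.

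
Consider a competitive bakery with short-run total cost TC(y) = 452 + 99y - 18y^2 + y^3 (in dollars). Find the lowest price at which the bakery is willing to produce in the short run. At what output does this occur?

$18 per unit, at y = 9

The shutdown price is the minimum of AVC. VC = 99y - 18y^2 + y^3, so AVC = 99 - 18y + y^2.
dAVC/dy = -18 + 2y = 0 gives y = 9. min AVC = 99 - 18·9 + 9^2 = 18.
So the shutdown price is $18.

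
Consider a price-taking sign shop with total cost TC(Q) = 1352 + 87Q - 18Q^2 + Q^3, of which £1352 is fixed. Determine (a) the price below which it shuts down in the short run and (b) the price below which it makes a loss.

Shutdown price = min AVC. AVC = 87 - 18Q + Q^2, with vertex at Q = 9 and minimum £6.
ATC = 1352/Q + 87 - 18Q + Q^2. Setting dATC/dQ = −1352/Q^2 − 18 + 2Q = 0 gives Q = 13 (since 2·13^3 − 18·13^2 = 1352).
min ATC = 1352/13 + 87 − 18·13 + 13^2 = £126. That is the break-even price.
For £6 ≤ P < £126 the firm produces at a loss; below £6 it shuts down.

Shutdown price = £6; break-even price = £126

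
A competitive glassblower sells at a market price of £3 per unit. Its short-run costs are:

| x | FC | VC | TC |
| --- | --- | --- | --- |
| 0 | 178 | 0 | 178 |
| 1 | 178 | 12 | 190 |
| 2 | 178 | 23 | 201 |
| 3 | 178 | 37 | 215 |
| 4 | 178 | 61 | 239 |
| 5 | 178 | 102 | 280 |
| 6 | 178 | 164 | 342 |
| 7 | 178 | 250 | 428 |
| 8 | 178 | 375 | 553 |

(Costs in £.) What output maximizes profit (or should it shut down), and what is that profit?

x = 0 (shut down); profit = -£178

Profit at each row (π = 3x − TC): x=0: -178; x=1: -187; x=2: -195; x=3: -206; x=4: -227; x=5: -265; x=6: -324; x=7: -407; x=8: -529.
Profit is highest at x = 0. Equivalently, the lowest AVC in the table is 23/2 ≈ £11.50 at x = 2, and P = £3 falls below it — price never covers variable cost, so the firm shuts down and loses only its fixed cost.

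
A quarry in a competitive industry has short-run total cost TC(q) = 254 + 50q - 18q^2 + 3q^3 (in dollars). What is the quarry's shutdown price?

The shutdown price is the minimum of AVC. VC = 50q - 18q^2 + 3q^3, so AVC = 50 - 18q + 3q^2.
dAVC/dq = -18 + 6q = 0 gives q = 3. min AVC = 50 - 18·3 + 3·3^2 = 23.
The firm shuts down for any P below $23.

$23 per unit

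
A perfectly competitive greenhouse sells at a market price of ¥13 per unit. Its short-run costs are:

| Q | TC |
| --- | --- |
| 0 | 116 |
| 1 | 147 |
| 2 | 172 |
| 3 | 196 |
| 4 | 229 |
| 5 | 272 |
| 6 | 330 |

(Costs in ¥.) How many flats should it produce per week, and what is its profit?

Q = 0 (shut down); profit = -¥116

Tabulate TR − TC: Q=0: -116; Q=1: -134; Q=2: -146; Q=3: -157; Q=4: -177; Q=5: -207; Q=6: -252.
Profit is highest at Q = 0. Equivalently, the lowest AVC in the table is 80/3 ≈ ¥26.67 at Q = 3, and P = ¥13 falls below it — price never covers variable cost, so the firm shuts down and loses only its fixed cost.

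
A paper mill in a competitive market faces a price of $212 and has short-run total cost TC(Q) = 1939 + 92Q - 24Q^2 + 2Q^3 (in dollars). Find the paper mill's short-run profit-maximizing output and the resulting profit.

AVC = 92 - 24Q + 2Q^2 has its minimum $20 at Q = 6; price $212 clears that bar, so the firm operates.
With MC = 92 - 48Q + 6Q^2, P = MC on the upward-sloping part at Q* = 10.
TR = 212·10 = 2120. TC = 1939 + 520 = 2459. Profit = 2120 − 2459 = -$339.
Shutting down would mean losing the fixed cost of $1939, so operating at a loss of $339 is better by $1600.

Profit = -$339 at Q = 10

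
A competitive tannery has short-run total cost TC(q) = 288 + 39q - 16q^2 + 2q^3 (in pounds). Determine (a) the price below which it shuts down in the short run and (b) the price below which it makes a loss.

Shutdown price = min AVC. AVC = 39 - 16q + 2q^2, with vertex at q = 4 and minimum £7.
ATC = 288/q + 39 - 16q + 2q^2. Setting dATC/dq = −288/q^2 − 16 + 4q = 0 gives q = 6 (since 4·6^3 − 16·6^2 = 288).
min ATC = 288/6 + 39 − 16·6 + 2·6^2 = £63. That is the break-even price.
Between these two prices the firm operates at a loss; above £63 it earns a profit.

Shutdown price = £7; break-even price = £63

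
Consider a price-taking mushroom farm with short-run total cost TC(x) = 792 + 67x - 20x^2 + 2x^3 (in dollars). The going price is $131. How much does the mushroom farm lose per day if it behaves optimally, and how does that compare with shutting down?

Profit = -$24 at x = 8

AVC = 67 - 20x + 2x^2 has its minimum $17 at x = 5; price $131 clears that bar, so the firm operates.
With MC = 67 - 40x + 6x^2, P = MC on the upward-sloping part at x* = 8.
TR = 131·8 = 1048. TC = 792 + 280 = 1072. Profit = 1048 − 1072 = -$24.
That loss of $24 beats the $792 the firm would lose by shutting down; producing recovers $768 of fixed cost.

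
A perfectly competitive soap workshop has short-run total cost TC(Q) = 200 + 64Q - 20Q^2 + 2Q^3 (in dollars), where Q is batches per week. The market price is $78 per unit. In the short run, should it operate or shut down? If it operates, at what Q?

Variable cost is VC = 64Q - 20Q^2 + 2Q^3, so AVC = VC/Q = 64 - 20Q + 2Q^2 and MC = dTC/dQ = 64 - 40Q + 6Q^2.
AVC hits its minimum where MC = AVC, at Q = 5, giving min AVC = 64 - 20·5 + 2·5^2 = $14.
Since P = $78 ≥ min AVC = $14, price covers variable cost and the firm should produce.
Set P = MC: 78 = 64 - 40Q + 6Q^2 → -14 - 40Q + 6Q^2 = 0. The roots are Q = -1/3 and Q = 7; the profit-maximizing output is on the rising part of MC, so Q* = 7.
Check: AVC at Q = 7 is $22 ≤ P, so revenue covers variable cost.
Profit = P·Q − TC = 78·7 − 354 = $192.

Produce at Q = 7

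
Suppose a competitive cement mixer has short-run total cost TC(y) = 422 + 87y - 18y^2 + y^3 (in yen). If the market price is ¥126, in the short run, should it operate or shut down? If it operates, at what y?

Produce at y = 13

Strip out fixed cost: VC = 87y - 18y^2 + y^3. Then AVC = 87 - 18y + y^2 and MC = 87 - 36y + 3y^2.
AVC hits its minimum where MC = AVC, at y = 9, giving min AVC = 87 - 18·9 + 9^2 = ¥6.
P = ¥126 exceeds min AVC = ¥6, so the firm stays open.
P = MC gives -39 - 36y + 3y^2 = 0, with roots -1 and 13. Take the larger (rising MC): y* = 13.
Check: AVC at y = 13 is ¥22 ≤ P, so revenue covers variable cost.
Profit = P·y − TC = 126·13 − 708 = ¥930.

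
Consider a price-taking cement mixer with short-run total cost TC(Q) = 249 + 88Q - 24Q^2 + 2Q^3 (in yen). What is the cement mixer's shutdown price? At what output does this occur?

The firm shuts down when price falls below the minimum of average variable cost. AVC = VC/Q = 88 - 24Q + 2Q^2.
At the minimum of AVC, MC = AVC. MC = 88 - 48Q + 6Q^2; setting MC = AVC gives 4Q^2 - 24Q = 0, so Q = 6. min AVC = 16.
So the shutdown price is ¥16.

¥16 per unit, at Q = 6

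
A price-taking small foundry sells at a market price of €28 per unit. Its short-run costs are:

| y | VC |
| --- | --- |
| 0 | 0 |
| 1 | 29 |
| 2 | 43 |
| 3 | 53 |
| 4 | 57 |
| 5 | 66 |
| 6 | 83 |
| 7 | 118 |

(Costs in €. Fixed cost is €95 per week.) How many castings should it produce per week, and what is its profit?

Profit at each row (π = 28y − TC): y=0: -95; y=1: -96; y=2: -82; y=3: -64; y=4: -40; y=5: -21; y=6: -10; y=7: -17.
Profit is maximized at y = 6. AVC there is 83/6 = €13.83 ≤ P, so producing beats shutting down (which would give -€95).

y = 6; profit = -€10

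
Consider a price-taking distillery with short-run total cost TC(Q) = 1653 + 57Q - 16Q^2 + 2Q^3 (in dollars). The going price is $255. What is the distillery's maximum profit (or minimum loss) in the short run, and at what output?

Profit = -$33 at Q = 9

AVC = 57 - 16Q + 2Q^2; min AVC = $25 at Q = 4. Since P = $255 ≥ min AVC, the firm produces.
MC = 57 - 32Q + 6Q^2. Setting P = MC and taking the root on the rising branch gives Q* = 9.
TR = 255·9 = 2295. TC = 1653 + 675 = 2328. Profit = 2295 − 2328 = -$33.
That loss of $33 beats the $1653 the firm would lose by shutting down; producing recovers $1620 of fixed cost.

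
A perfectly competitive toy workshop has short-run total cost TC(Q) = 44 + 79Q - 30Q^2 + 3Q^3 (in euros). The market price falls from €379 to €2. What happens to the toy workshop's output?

Output falls from 10 to 0 (the firm shuts down)

AVC = 79 - 30Q + 3Q^2, minimized at Q = 5 where min AVC = €4. MC = 79 - 60Q + 9Q^2.
At P = €379 ≥ min AVC, set P = MC on the rising branch: Q = 10.
At P = €2 < min AVC = €4, price no longer covers variable cost at any output, so the firm shuts down: Q = 0.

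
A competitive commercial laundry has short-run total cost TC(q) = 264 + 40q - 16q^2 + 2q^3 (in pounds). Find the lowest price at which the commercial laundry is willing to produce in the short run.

£8 per unit

The shutdown price is the minimum of AVC. VC = 40q - 16q^2 + 2q^3, so AVC = 40 - 16q + 2q^2.
dAVC/dq = -16 + 4q = 0 gives q = 4. min AVC = 40 - 16·4 + 2·4^2 = 8.
For P < £8 the firm produces nothing.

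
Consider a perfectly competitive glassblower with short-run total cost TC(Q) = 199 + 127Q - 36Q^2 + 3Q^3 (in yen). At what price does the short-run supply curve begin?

¥19 per unit

The firm shuts down when price falls below the minimum of average variable cost. AVC = VC/Q = 127 - 36Q + 3Q^2.
At the minimum of AVC, MC = AVC. MC = 127 - 72Q + 9Q^2; setting MC = AVC gives 6Q^2 - 36Q = 0, so Q = 6. min AVC = 19.
The firm shuts down for any P below ¥19.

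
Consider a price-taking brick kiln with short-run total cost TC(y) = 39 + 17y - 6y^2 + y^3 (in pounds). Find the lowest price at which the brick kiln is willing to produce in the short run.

£8 per unit

The shutdown price is the minimum of AVC. VC = 17y - 6y^2 + y^3, so AVC = 17 - 6y + y^2.
At the minimum of AVC, MC = AVC. MC = 17 - 12y + 3y^2; setting MC = AVC gives 2y^2 - 6y = 0, so y = 3. min AVC = 8.
For P < £8 the firm produces nothing.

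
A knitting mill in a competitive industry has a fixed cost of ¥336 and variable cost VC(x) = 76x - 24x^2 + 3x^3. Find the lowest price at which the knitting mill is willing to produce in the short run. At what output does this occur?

¥28 per unit, at x = 4

Short-run supply begins at min AVC. From VC = 76x - 24x^2 + 3x^3, AVC = 76 - 24x + 3x^2.
dAVC/dx = -24 + 6x = 0 gives x = 4. min AVC = 76 - 24·4 + 3·4^2 = 28.
For P < ¥28 the firm produces nothing.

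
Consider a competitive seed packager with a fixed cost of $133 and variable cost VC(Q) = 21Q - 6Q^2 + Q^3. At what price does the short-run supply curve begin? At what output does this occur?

The firm shuts down when price falls below the minimum of average variable cost. AVC = VC/Q = 21 - 6Q + Q^2.
At the minimum of AVC, MC = AVC. MC = 21 - 12Q + 3Q^2; setting MC = AVC gives 2Q^2 - 6Q = 0, so Q = 3. min AVC = 12.
The firm shuts down for any P below $12.

$12 per unit, at Q = 3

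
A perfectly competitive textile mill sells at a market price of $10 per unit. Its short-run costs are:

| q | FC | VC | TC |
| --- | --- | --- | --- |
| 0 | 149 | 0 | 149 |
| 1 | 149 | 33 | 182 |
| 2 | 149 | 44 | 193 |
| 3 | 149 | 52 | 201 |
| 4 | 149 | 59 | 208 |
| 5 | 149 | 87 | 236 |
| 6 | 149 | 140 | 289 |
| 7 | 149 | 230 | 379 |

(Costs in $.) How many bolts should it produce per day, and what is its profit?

q = 0 (shut down); profit = -$149

Compute π = P·q − TC at each output: q=0: -149; q=1: -172; q=2: -173; q=3: -171; q=4: -168; q=5: -186; q=6: -229; q=7: -309.
Profit is highest at q = 0. Equivalently, the lowest AVC in the table is 59/4 ≈ $14.75 at q = 4, and P = $10 falls below it — price never covers variable cost, so the firm shuts down and loses only its fixed cost.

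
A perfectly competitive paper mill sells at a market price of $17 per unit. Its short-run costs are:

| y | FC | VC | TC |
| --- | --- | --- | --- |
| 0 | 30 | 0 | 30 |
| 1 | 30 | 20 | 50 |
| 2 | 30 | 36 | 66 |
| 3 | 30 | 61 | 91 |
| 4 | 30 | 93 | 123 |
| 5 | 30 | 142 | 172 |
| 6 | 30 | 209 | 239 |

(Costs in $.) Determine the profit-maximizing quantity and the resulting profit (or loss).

Tabulate TR − TC: y=0: -30; y=1: -33; y=2: -32; y=3: -40; y=4: -55; y=5: -87; y=6: -137.
Profit is highest at y = 0. Equivalently, the lowest AVC in the table is 36/2 ≈ $18 at y = 2, and P = $17 falls below it — price never covers variable cost, so the firm shuts down and loses only its fixed cost.

y = 0 (shut down); profit = -$30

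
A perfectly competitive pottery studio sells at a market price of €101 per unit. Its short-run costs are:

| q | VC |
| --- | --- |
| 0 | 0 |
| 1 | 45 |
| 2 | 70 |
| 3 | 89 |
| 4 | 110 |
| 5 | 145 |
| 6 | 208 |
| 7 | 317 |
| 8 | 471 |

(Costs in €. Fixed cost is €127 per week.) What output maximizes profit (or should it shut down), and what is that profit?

Compute π = P·q − TC at each output: q=0: -127; q=1: -71; q=2: 5; q=3: 87; q=4: 167; q=5: 233; q=6: 271; q=7: 263; q=8: 210.
Profit is maximized at q = 6. AVC there is 208/6 = €34.67 ≤ P, so producing beats shutting down (which would give -€127).

q = 6; profit = €271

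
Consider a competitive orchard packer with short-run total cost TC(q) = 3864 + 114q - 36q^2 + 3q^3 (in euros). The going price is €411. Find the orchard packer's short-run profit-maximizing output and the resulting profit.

AVC = 114 - 36q + 3q^2 has its minimum €6 at q = 6; price €411 clears that bar, so the firm operates.
MC = 114 - 72q + 9q^2. Setting P = MC and taking the root on the rising branch gives q* = 11.
TR = 411·11 = 4521. TC = 3864 + 891 = 4755. Profit = 4521 − 4755 = -€234.
By producing, the firm covers all variable cost plus €3630 of fixed cost; shutting down would lose the full €3864.

Profit = -€234 at q = 11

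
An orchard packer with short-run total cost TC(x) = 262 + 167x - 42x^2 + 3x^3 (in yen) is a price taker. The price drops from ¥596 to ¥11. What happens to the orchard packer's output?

Output falls from 13 to 0 (the firm shuts down)

AVC = 167 - 42x + 3x^2, minimized at x = 7 where min AVC = ¥20. MC = 167 - 84x + 9x^2.
At P = ¥596 ≥ min AVC, set P = MC on the rising branch: x = 13.
At P = ¥11 < min AVC = ¥20, price no longer covers variable cost at any output, so the firm shuts down: x = 0.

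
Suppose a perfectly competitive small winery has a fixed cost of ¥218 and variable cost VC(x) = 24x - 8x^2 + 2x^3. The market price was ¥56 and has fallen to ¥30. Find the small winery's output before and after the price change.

Output falls from 4 to 3

AVC = 24 - 8x + 2x^2, minimized at x = 2 where min AVC = ¥16. MC = 24 - 16x + 6x^2.
With P = ¥56 above the shutdown price, P = MC gives x = 4.
At P = ¥30 ≥ min AVC, set P = MC: x = 3. The firm stays open but cuts output.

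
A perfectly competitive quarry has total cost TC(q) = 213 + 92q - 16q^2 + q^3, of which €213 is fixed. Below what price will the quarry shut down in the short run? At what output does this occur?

Short-run supply begins at min AVC. From VC = 92q - 16q^2 + q^3, AVC = 92 - 16q + q^2.
dAVC/dq = -16 + 2q = 0 gives q = 8. min AVC = 92 - 16·8 + 8^2 = 28.
So the shutdown price is €28.

€28 per unit, at q = 8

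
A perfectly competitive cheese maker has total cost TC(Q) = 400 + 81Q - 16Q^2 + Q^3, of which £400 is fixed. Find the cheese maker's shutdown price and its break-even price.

AVC = 81 - 16Q + Q^2; minimized at Q = 8, giving min AVC = £17. That is the shutdown price.
ATC = 400/Q + 81 - 16Q + Q^2. Setting dATC/dQ = −400/Q^2 − 16 + 2Q = 0 gives Q = 10 (since 2·10^3 − 16·10^2 = 400).
min ATC = 400/10 + 81 − 16·10 + 10^2 = £61. That is the break-even price.
Between these two prices the firm operates at a loss; above £61 it earns a profit.

Shutdown price = £17; break-even price = £61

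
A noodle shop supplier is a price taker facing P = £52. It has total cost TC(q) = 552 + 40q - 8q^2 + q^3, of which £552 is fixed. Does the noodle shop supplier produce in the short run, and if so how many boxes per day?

Produce at q = 6

From TC, MC = TC'(q) = 40 - 16q + 3q^2 and AVC = VC/q = 40 - 8q + q^2.
AVC hits its minimum where MC = AVC, at q = 4, giving min AVC = 40 - 8·4 + 4^2 = £24.
Because £52 ≥ £24, revenue can cover variable cost; the firm operates.
Solving P = MC: -12 - 16q + 3q^2 = 0 ⇒ q = -2/3 or 6. On the upward-sloping branch, q* = 6.
Check: AVC at q = 6 is £28 ≤ P, so revenue covers variable cost.
Profit = P·q − TC = 52·6 − 720 = -£408, a loss, but smaller than the £552 fixed cost the firm would lose by shutting down.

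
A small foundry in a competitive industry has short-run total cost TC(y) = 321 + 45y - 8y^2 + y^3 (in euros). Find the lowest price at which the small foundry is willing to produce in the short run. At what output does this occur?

The shutdown price is the minimum of AVC. VC = 45y - 8y^2 + y^3, so AVC = 45 - 8y + y^2.
At the minimum of AVC, MC = AVC. MC = 45 - 16y + 3y^2; setting MC = AVC gives 2y^2 - 8y = 0, so y = 4. min AVC = 29.
So the shutdown price is €29.

€29 per unit, at y = 4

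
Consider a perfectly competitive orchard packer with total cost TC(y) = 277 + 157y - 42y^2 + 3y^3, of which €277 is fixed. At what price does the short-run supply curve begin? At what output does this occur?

€10 per unit, at y = 7

Short-run supply begins at min AVC. From VC = 157y - 42y^2 + 3y^3, AVC = 157 - 42y + 3y^2.
At the minimum of AVC, MC = AVC. MC = 157 - 84y + 9y^2; setting MC = AVC gives 6y^2 - 42y = 0, so y = 7. min AVC = 10.
So the shutdown price is €10.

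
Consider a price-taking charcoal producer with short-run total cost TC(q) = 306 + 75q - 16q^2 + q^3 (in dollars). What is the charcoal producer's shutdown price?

$11 per unit

The firm shuts down when price falls below the minimum of average variable cost. AVC = VC/q = 75 - 16q + q^2.
dAVC/dq = -16 + 2q = 0 gives q = 8. min AVC = 75 - 16·8 + 8^2 = 11.
The firm shuts down for any P below $11.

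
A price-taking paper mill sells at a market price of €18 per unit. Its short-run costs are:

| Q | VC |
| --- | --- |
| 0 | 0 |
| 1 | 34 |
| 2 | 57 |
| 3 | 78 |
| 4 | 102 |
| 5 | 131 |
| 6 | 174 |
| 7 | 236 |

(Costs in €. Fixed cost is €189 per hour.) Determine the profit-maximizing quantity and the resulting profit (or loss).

Profit at each row (π = 18Q − TC): Q=0: -189; Q=1: -205; Q=2: -210; Q=3: -213; Q=4: -219; Q=5: -230; Q=6: -255; Q=7: -299.
Profit is highest at Q = 0. Equivalently, the lowest AVC in the table is 102/4 ≈ €25.50 at Q = 4, and P = €18 falls below it — price never covers variable cost, so the firm shuts down and loses only its fixed cost.

Q = 0 (shut down); profit = -€189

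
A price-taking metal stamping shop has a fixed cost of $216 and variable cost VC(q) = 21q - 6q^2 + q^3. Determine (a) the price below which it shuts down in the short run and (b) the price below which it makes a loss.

Shutdown price = min AVC. AVC = 21 - 6q + q^2, with vertex at q = 3 and minimum $12.
ATC = 216/q + 21 - 6q + q^2. Setting dATC/dq = −216/q^2 − 6 + 2q = 0 gives q = 6 (since 2·6^3 − 6·6^2 = 216).
min ATC = 216/6 + 21 − 6·6 + 6^2 = $57. That is the break-even price.
Between these two prices the firm operates at a loss; above $57 it earns a profit.

Shutdown price = $12; break-even price = $57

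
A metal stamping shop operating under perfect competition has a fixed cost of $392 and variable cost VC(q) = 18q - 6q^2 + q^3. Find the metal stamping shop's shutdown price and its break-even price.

Shutdown price = $9; break-even price = $81

Shutdown price = min AVC. AVC = 18 - 6q + q^2, with vertex at q = 3 and minimum $9.
ATC = 392/q + 18 - 6q + q^2. Setting dATC/dq = −392/q^2 − 6 + 2q = 0 gives q = 7 (since 2·7^3 − 6·7^2 = 392).
min ATC = 392/7 + 18 − 6·7 + 7^2 = $81. That is the break-even price.
For $9 ≤ P < $81 the firm produces at a loss; below $9 it shuts down.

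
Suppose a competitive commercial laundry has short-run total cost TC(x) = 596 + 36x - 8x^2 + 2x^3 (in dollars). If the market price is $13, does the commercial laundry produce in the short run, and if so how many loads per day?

Strip out fixed cost: VC = 36x - 8x^2 + 2x^3. Then AVC = 36 - 8x + 2x^2 and MC = 36 - 16x + 6x^2.
AVC hits its minimum where MC = AVC, at x = 2, giving min AVC = 36 - 8·2 + 2·2^2 = $28.
P = $13 lies below min AVC = $28; no output level covers variable cost.
Shutting down limits the loss to fixed cost, $596.

Shut down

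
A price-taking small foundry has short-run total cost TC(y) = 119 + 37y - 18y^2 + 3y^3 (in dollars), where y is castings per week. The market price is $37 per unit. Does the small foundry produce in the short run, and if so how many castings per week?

Produce at y = 4

Variable cost is VC = 37y - 18y^2 + 3y^3, so AVC = VC/y = 37 - 18y + 3y^2 and MC = dTC/dy = 37 - 36y + 9y^2.
AVC hits its minimum where MC = AVC, at y = 3, giving min AVC = 37 - 18·3 + 3·3^2 = $10.
Because $37 ≥ $10, revenue can cover variable cost; the firm operates.
Set P = MC: 37 = 37 - 36y + 9y^2 → -36y + 9y^2 = 0. The roots are y = 0 and y = 4; the profit-maximizing output is on the rising part of MC, so y* = 4.
Check: AVC at y = 4 is $13 ≤ P, so revenue covers variable cost.
Profit = P·y − TC = 37·4 − 171 = -$23, a loss, but smaller than the $119 fixed cost the firm would lose by shutting down.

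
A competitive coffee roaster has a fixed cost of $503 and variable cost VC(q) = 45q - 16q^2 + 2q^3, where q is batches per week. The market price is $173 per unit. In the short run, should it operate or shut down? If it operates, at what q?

Variable cost is VC = 45q - 16q^2 + 2q^3, so AVC = VC/q = 45 - 16q + 2q^2 and MC = dTC/dq = 45 - 32q + 6q^2.
AVC hits its minimum where MC = AVC, at q = 4, giving min AVC = 45 - 16·4 + 2·4^2 = $13.
Because $173 ≥ $13, revenue can cover variable cost; the firm operates.
P = MC gives -128 - 32q + 6q^2 = 0, with roots -8/3 and 8. Take the larger (rising MC): q* = 8.
Check: AVC at q = 8 is $45 ≤ P, so revenue covers variable cost.
Profit = P·q − TC = 173·8 − 863 = $521.

Produce at q = 8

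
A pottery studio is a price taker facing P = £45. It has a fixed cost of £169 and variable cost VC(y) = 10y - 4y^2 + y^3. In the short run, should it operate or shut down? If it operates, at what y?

From TC, MC = TC'(y) = 10 - 8y + 3y^2 and AVC = VC/y = 10 - 4y + y^2.
AVC is minimized where dAVC/dy = -4 + 2y = 0, at y = 2; min AVC = 10 - 4·2 + 2^2 = £6.
Because £45 ≥ £6, revenue can cover variable cost; the firm operates.
P = MC gives -35 - 8y + 3y^2 = 0, with roots -7/3 and 5. Take the larger (rising MC): y* = 5.
Check: AVC at y = 5 is £15 ≤ P, so revenue covers variable cost.
Profit = P·y − TC = 45·5 − 244 = -£19, a loss, but smaller than the £169 fixed cost the firm would lose by shutting down.

Produce at y = 5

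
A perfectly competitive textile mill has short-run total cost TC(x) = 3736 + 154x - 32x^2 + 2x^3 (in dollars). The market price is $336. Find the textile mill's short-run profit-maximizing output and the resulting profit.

Profit = -$356 at x = 13

AVC = 154 - 32x + 2x^2; min AVC = $26 at x = 8. Since P = $336 ≥ min AVC, the firm produces.
MC = 154 - 64x + 6x^2. Setting P = MC and taking the root on the rising branch gives x* = 13.
TR = 336·13 = 4368. TC = 3736 + 988 = 4724. Profit = 4368 − 4724 = -$356.
Shutting down would mean losing the fixed cost of $3736, so operating at a loss of $356 is better by $3380.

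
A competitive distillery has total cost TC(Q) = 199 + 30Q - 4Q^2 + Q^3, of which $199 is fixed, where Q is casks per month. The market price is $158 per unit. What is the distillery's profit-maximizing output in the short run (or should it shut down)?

Produce at Q = 8

Variable cost is VC = 30Q - 4Q^2 + Q^3, so AVC = VC/Q = 30 - 4Q + Q^2 and MC = dTC/dQ = 30 - 8Q + 3Q^2.
AVC hits its minimum where MC = AVC, at Q = 2, giving min AVC = 30 - 4·2 + 2^2 = $26.
P = $158 exceeds min AVC = $26, so the firm stays open.
Solving P = MC: -128 - 8Q + 3Q^2 = 0 ⇒ Q = -16/3 or 8. On the upward-sloping branch, Q* = 8.
Check: AVC at Q = 8 is $62 ≤ P, so revenue covers variable cost.
Profit = P·Q − TC = 158·8 − 695 = $569.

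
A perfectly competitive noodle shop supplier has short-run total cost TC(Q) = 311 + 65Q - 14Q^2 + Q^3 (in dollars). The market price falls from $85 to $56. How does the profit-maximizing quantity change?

MC = 65 - 28Q + 3Q^2; the shutdown threshold is min AVC = $16 (at Q = 7).
With P = $85 above the shutdown price, P = MC gives Q = 10.
At P = $56 ≥ min AVC, set P = MC: Q = 9. The firm stays open but cuts output.

Output falls from 10 to 9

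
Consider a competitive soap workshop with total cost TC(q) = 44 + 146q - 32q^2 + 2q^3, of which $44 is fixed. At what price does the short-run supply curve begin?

$18 per unit

The firm shuts down when price falls below the minimum of average variable cost. AVC = VC/q = 146 - 32q + 2q^2.
dAVC/dq = -32 + 4q = 0 gives q = 8. min AVC = 146 - 32·8 + 2·8^2 = 18.
For P < $18 the firm produces nothing.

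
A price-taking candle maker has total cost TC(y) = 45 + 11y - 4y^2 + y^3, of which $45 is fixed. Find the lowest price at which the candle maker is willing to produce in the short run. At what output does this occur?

$7 per unit, at y = 2

The shutdown price is the minimum of AVC. VC = 11y - 4y^2 + y^3, so AVC = 11 - 4y + y^2.
dAVC/dy = -4 + 2y = 0 gives y = 2. min AVC = 11 - 4·2 + 2^2 = 7.
For P < $7 the firm produces nothing.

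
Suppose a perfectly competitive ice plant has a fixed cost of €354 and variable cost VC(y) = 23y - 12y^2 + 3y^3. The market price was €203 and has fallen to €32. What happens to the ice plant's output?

MC = 23 - 24y + 9y^2; the shutdown threshold is min AVC = €11 (at y = 2).
With P = €203 above the shutdown price, P = MC gives y = 6.
At P = €32 ≥ min AVC, set P = MC: y = 3. The firm stays open but cuts output.

Output falls from 6 to 3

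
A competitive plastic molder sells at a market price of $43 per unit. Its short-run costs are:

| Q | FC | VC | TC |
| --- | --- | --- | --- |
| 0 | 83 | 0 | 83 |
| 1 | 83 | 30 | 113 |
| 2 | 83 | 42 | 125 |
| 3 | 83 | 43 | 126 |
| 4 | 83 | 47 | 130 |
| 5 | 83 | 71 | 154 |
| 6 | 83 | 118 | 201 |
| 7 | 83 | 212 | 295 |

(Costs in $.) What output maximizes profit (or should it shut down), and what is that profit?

Profit at each row (π = 43Q − TC): Q=0: -83; Q=1: -70; Q=2: -39; Q=3: 3; Q=4: 42; Q=5: 61; Q=6: 57; Q=7: 6.
Profit is maximized at Q = 5. AVC there is 71/5 = $14.20 ≤ P, so producing beats shutting down (which would give -$83).

Q = 5; profit = $61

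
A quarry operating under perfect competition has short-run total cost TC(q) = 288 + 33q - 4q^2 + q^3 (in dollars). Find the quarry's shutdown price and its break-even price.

Shutdown price = min AVC. AVC = 33 - 4q + q^2, with vertex at q = 2 and minimum $29.
ATC = 288/q + 33 - 4q + q^2. Setting dATC/dq = −288/q^2 − 4 + 2q = 0 gives q = 6 (since 2·6^3 − 4·6^2 = 288).
min ATC = 288/6 + 33 − 4·6 + 6^2 = $93. That is the break-even price.
For $29 ≤ P < $93 the firm produces at a loss; below $29 it shuts down.

Shutdown price = $29; break-even price = $93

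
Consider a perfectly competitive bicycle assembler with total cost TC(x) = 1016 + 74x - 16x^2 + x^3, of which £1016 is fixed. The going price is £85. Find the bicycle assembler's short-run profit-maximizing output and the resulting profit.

AVC = 74 - 16x + x^2 has its minimum £10 at x = 8; price £85 clears that bar, so the firm operates.
MC = 74 - 32x + 3x^2. Setting P = MC and taking the root on the rising branch gives x* = 11.
TR = 85·11 = 935. TC = 1016 + 209 = 1225. Profit = 935 − 1225 = -£290.
That loss of £290 beats the £1016 the firm would lose by shutting down; producing recovers £726 of fixed cost.

Profit = -£290 at x = 11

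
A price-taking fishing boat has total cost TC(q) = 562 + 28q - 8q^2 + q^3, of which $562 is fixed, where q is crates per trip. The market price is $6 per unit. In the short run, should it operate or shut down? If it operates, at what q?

Variable cost is VC = 28q - 8q^2 + q^3, so AVC = VC/q = 28 - 8q + q^2 and MC = dTC/dq = 28 - 16q + 3q^2.
AVC is minimized where dAVC/dq = -8 + 2q = 0, at q = 4; min AVC = 28 - 8·4 + 4^2 = $12.
P = $6 lies below min AVC = $12; no output level covers variable cost.
Shutting down limits the loss to fixed cost, $562.

Shut down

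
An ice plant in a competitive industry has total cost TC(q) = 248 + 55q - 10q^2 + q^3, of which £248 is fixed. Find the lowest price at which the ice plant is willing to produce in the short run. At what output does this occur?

£30 per unit, at q = 5

The firm shuts down when price falls below the minimum of average variable cost. AVC = VC/q = 55 - 10q + q^2.
At the minimum of AVC, MC = AVC. MC = 55 - 20q + 3q^2; setting MC = AVC gives 2q^2 - 10q = 0, so q = 5. min AVC = 30.
The firm shuts down for any P below £30.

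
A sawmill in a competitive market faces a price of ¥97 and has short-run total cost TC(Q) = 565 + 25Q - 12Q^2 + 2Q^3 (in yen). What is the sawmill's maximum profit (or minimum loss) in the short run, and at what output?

AVC = 25 - 12Q + 2Q^2 has its minimum ¥7 at Q = 3; price ¥97 clears that bar, so the firm operates.
MC = 25 - 24Q + 6Q^2. Setting P = MC and taking the root on the rising branch gives Q* = 6.
TR = 97·6 = 582. TC = 565 + 150 = 715. Profit = 582 − 715 = -¥133.
Shutting down would mean losing the fixed cost of ¥565, so operating at a loss of ¥133 is better by ¥432.

Profit = -¥133 at Q = 6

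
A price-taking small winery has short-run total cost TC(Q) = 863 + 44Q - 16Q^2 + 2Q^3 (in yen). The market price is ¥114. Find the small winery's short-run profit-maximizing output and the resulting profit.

Profit = -¥275 at Q = 7

AVC = 44 - 16Q + 2Q^2; min AVC = ¥12 at Q = 4. Since P = ¥114 ≥ min AVC, the firm produces.
With MC = 44 - 32Q + 6Q^2, P = MC on the upward-sloping part at Q* = 7.
TR = 114·7 = 798. TC = 863 + 210 = 1073. Profit = 798 − 1073 = -¥275.
Shutting down would mean losing the fixed cost of ¥863, so operating at a loss of ¥275 is better by ¥588.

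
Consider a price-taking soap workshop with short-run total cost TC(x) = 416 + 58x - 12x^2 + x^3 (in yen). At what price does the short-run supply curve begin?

¥22 per unit

Short-run supply begins at min AVC. From VC = 58x - 12x^2 + x^3, AVC = 58 - 12x + x^2.
dAVC/dx = -12 + 2x = 0 gives x = 6. min AVC = 58 - 12·6 + 6^2 = 22.
For P < ¥22 the firm produces nothing.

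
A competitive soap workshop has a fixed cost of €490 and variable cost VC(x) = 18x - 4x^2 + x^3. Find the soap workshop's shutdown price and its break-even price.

Shutdown price = €14; break-even price = €109

Shutdown price = min AVC. AVC = 18 - 4x + x^2, with vertex at x = 2 and minimum €14.
ATC = 490/x + 18 - 4x + x^2. Setting dATC/dx = −490/x^2 − 4 + 2x = 0 gives x = 7 (since 2·7^3 − 4·7^2 = 490).
min ATC = 490/7 + 18 − 4·7 + 7^2 = €109. That is the break-even price.
Between these two prices the firm operates at a loss; above €109 it earns a profit.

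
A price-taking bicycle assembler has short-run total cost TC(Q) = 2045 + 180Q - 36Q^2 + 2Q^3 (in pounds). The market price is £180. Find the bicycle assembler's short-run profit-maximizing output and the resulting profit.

AVC = 180 - 36Q + 2Q^2; min AVC = £18 at Q = 9. Since P = £180 ≥ min AVC, the firm produces.
With MC = 180 - 72Q + 6Q^2, P = MC on the upward-sloping part at Q* = 12.
TR = 180·12 = 2160. TC = 2045 + 432 = 2477. Profit = 2160 − 2477 = -£317.
By producing, the firm covers all variable cost plus £1728 of fixed cost; shutting down would lose the full £2045.

Profit = -£317 at Q = 12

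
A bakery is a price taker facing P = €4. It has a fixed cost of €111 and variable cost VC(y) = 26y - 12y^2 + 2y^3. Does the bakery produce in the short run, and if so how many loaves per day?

Shut down

Strip out fixed cost: VC = 26y - 12y^2 + 2y^3. Then AVC = 26 - 12y + 2y^2 and MC = 26 - 24y + 6y^2.
AVC is minimized where dAVC/dy = -12 + 4y = 0, at y = 3; min AVC = 26 - 12·3 + 2·3^2 = €8.
Since P = €4 < min AVC = €8, price fails to cover variable cost at any output.
The firm minimizes its loss by shutting down and losing only its fixed cost of €111.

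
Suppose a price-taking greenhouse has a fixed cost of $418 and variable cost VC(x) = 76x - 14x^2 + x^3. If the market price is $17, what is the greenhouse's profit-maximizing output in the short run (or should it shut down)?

Shut down

From TC, MC = TC'(x) = 76 - 28x + 3x^2 and AVC = VC/x = 76 - 14x + x^2.
AVC is minimized where dAVC/dx = -14 + 2x = 0, at x = 7; min AVC = 76 - 14·7 + 7^2 = $27.
With P < min AVC ($17 < $27), every unit sold adds to the loss.
Shutting down limits the loss to fixed cost, $418.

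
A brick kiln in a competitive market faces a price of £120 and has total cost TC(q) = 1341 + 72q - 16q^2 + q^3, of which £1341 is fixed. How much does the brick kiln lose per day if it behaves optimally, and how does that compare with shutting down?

Profit = -£189 at q = 12

AVC = 72 - 16q + q^2 has its minimum £8 at q = 8; price £120 clears that bar, so the firm operates.
MC = 72 - 32q + 3q^2. Setting P = MC and taking the root on the rising branch gives q* = 12.
TR = 120·12 = 1440. TC = 1341 + 288 = 1629. Profit = 1440 − 1629 = -£189.
By producing, the firm covers all variable cost plus £1152 of fixed cost; shutting down would lose the full £1341.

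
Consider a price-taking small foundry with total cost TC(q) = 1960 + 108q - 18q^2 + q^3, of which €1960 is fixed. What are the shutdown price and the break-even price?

AVC = 108 - 18q + q^2; minimized at q = 9, giving min AVC = €27. That is the shutdown price.
ATC = 1960/q + 108 - 18q + q^2. Setting dATC/dq = −1960/q^2 − 18 + 2q = 0 gives q = 14 (since 2·14^3 − 18·14^2 = 1960).
min ATC = 1960/14 + 108 − 18·14 + 14^2 = €192. That is the break-even price.
Between these two prices the firm operates at a loss; above €192 it earns a profit.

Shutdown price = €27; break-even price = €192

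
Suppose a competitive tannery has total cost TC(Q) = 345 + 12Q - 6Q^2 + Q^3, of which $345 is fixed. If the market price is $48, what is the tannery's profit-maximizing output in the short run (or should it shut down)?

Produce at Q = 6

From TC, MC = TC'(Q) = 12 - 12Q + 3Q^2 and AVC = VC/Q = 12 - 6Q + Q^2.
AVC is minimized where dAVC/dQ = -6 + 2Q = 0, at Q = 3; min AVC = 12 - 6·3 + 3^2 = $3.
P = $48 exceeds min AVC = $3, so the firm stays open.
P = MC gives -36 - 12Q + 3Q^2 = 0, with roots -2 and 6. Take the larger (rising MC): Q* = 6.
Check: AVC at Q = 6 is $12 ≤ P, so revenue covers variable cost.
Profit = P·Q − TC = 48·6 − 417 = -$129, a loss, but smaller than the $345 fixed cost the firm would lose by shutting down.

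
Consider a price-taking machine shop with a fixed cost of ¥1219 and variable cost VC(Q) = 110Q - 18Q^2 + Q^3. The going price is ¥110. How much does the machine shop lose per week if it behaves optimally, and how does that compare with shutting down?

AVC = 110 - 18Q + Q^2 has its minimum ¥29 at Q = 9; price ¥110 clears that bar, so the firm operates.
MC = 110 - 36Q + 3Q^2. Setting P = MC and taking the root on the rising branch gives Q* = 12.
TR = 110·12 = 1320. TC = 1219 + 456 = 1675. Profit = 1320 − 1675 = -¥355.
That loss of ¥355 beats the ¥1219 the firm would lose by shutting down; producing recovers ¥864 of fixed cost.

Profit = -¥355 at Q = 12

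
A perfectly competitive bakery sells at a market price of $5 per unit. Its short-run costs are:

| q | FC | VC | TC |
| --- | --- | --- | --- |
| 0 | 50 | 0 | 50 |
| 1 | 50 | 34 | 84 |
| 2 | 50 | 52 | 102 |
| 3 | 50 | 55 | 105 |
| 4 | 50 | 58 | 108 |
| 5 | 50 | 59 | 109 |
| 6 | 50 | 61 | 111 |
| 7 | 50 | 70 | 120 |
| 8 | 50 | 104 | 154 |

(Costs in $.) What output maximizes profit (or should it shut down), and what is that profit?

Tabulate TR − TC: q=0: -50; q=1: -79; q=2: -92; q=3: -90; q=4: -88; q=5: -84; q=6: -81; q=7: -85; q=8: -114.
Profit is highest at q = 0. Equivalently, the lowest AVC in the table is 70/7 ≈ $10 at q = 7, and P = $5 falls below it — price never covers variable cost, so the firm shuts down and loses only its fixed cost.

q = 0 (shut down); profit = -$50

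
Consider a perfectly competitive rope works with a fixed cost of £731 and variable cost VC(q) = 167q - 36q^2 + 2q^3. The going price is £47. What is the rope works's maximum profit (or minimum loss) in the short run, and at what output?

AVC = 167 - 36q + 2q^2; min AVC = £5 at q = 9. Since P = £47 ≥ min AVC, the firm produces.
With MC = 167 - 72q + 6q^2, P = MC on the upward-sloping part at q* = 10.
TR = 47·10 = 470. TC = 731 + 70 = 801. Profit = 470 − 801 = -£331.
That loss of £331 beats the £731 the firm would lose by shutting down; producing recovers £400 of fixed cost.

Profit = -£331 at q = 10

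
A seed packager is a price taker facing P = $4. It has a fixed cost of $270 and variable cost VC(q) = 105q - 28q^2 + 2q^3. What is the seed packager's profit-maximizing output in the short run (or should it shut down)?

Shut down

Variable cost is VC = 105q - 28q^2 + 2q^3, so AVC = VC/q = 105 - 28q + 2q^2 and MC = dTC/dq = 105 - 56q + 6q^2.
AVC is minimized where dAVC/dq = -28 + 4q = 0, at q = 7; min AVC = 105 - 28·7 + 2·7^2 = $7.
P = $4 lies below min AVC = $7; no output level covers variable cost.
The firm minimizes its loss by shutting down and losing only its fixed cost of $270.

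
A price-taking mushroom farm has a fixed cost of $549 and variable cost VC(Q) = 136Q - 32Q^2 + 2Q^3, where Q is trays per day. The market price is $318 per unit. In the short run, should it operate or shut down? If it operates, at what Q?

From TC, MC = TC'(Q) = 136 - 64Q + 6Q^2 and AVC = VC/Q = 136 - 32Q + 2Q^2.
AVC hits its minimum where MC = AVC, at Q = 8, giving min AVC = 136 - 32·8 + 2·8^2 = $8.
Since P = $318 ≥ min AVC = $8, price covers variable cost and the firm should produce.
Set P = MC: 318 = 136 - 64Q + 6Q^2 → -182 - 64Q + 6Q^2 = 0. The roots are Q = -7/3 and Q = 13; the profit-maximizing output is on the rising part of MC, so Q* = 13.
Check: AVC at Q = 13 is $58 ≤ P, so revenue covers variable cost.
Profit = P·Q − TC = 318·13 − 1303 = $2831.

Produce at Q = 13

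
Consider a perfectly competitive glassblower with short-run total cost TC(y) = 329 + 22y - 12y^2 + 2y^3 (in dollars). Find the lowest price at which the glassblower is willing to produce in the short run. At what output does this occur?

$4 per unit, at y = 3

The firm shuts down when price falls below the minimum of average variable cost. AVC = VC/y = 22 - 12y + 2y^2.
dAVC/dy = -12 + 4y = 0 gives y = 3. min AVC = 22 - 12·3 + 2·3^2 = 4.
So the shutdown price is $4.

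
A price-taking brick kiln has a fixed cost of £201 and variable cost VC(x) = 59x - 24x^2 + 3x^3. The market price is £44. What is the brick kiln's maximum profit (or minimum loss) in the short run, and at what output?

Profit = -£51 at x = 5

AVC = 59 - 24x + 3x^2; min AVC = £11 at x = 4. Since P = £44 ≥ min AVC, the firm produces.
MC = 59 - 48x + 9x^2. Setting P = MC and taking the root on the rising branch gives x* = 5.
TR = 44·5 = 220. TC = 201 + 70 = 271. Profit = 220 − 271 = -£51.
By producing, the firm covers all variable cost plus £150 of fixed cost; shutting down would lose the full £201.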